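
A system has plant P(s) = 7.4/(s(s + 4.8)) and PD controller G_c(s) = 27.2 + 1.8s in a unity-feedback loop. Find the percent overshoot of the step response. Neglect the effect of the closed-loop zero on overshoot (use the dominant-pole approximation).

Forward path: (27.2 + 1.8s)·7.4/(s(s+4.8)). The closed-loop characteristic equation is s² + (4.8 + 7.4·1.8)s + 7.4·27.2 = 0.
That is s² + 18.12s + 201.3 = 0, so ω_n = 14.19 rad/s and ζ = 18.12/(2·14.19) = 0.6386.
%OS = 100·exp(−πζ/√(1−ζ²)) = 7.38%.

7.38%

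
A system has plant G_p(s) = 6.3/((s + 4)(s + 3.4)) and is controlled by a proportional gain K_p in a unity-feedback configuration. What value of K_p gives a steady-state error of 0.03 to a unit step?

For a type-0 loop with proportional control, e_ss = 1/(1 + K_p·G_p(0)).
G_p(0) = 0.4632. Require 1/(1 + K_p·0.4632) = 0.03, so 1 + 0.4632·K_p = 33.33.
K_p = (33.33 − 1)/0.4632 = 69.8.

K_p = 69.8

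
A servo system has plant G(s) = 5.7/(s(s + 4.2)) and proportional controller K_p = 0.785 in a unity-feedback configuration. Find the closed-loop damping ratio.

ζ = 0.993

With unity feedback the closed-loop characteristic equation is s² + 4.2s + 0.785·5.7 = s² + 4.2s + 4.474 = 0.
Matching s² + 2ζω_n s + ω_n²: ω_n = √4.474 = 2.115 rad/s and 2ζω_n = 4.2, so ζ = 4.2/(2·2.115) = 0.993.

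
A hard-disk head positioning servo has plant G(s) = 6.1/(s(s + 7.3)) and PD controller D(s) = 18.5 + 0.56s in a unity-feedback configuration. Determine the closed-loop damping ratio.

Forward path: (18.5 + 0.56s)·6.1/(s(s+7.3)). The closed-loop characteristic equation is s² + (7.3 + 6.1·0.56)s + 6.1·18.5 = 0.
That is s² + 10.72s + 112.8 = 0, so ω_n = 10.62 rad/s and ζ = 10.72/(2·10.62) = 0.5044.

ζ = 0.504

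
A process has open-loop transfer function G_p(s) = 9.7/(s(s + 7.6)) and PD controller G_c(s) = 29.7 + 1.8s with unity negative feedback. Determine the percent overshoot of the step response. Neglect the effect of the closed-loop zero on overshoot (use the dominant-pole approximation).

3.21%

Forward path: (29.7 + 1.8s)·9.7/(s(s+7.6)). The closed-loop characteristic equation is s² + (7.6 + 9.7·1.8)s + 9.7·29.7 = 0.
That is s² + 25.06s + 288.1 = 0, so ω_n = 16.97 rad/s and ζ = 25.06/(2·16.97) = 0.7382.
%OS = 100·exp(−πζ/√(1−ζ²)) = 3.21%.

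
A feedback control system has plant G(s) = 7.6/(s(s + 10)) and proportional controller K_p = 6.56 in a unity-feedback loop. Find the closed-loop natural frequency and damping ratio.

ω_n = 7.06 rad/s, ζ = 0.708

1 + K_p·G(s) = 0 gives s² + 10s + 49.86 = 0.
So ω_n² = 49.86 ⇒ ω_n = 7.061 rad/s, and ζ = 10/(2ω_n) = 0.708.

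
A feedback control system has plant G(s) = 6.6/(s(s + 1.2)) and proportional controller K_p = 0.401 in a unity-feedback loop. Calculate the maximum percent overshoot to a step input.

The closed-loop denominator s² + 1.2s + 2.647 gives ω_n = √2.647 = 1.627 and ζ = 1.2/(2ω_n) = 0.3688.
%OS = 100·exp(−πζ/√(1−ζ²)) = 100·exp(−π·0.3688/√0.864) = 28.7%.

28.7%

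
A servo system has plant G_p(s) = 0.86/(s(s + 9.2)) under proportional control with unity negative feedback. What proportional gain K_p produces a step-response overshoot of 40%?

From %OS = 100·exp(−πζ/√(1−ζ²)) = 40%, ζ = −ln(0.4)/√(π²+ln²(0.4)) = 0.28.
Characteristic equation s² + 9.2s + 0.86K_p = 0 gives ζ = 9.2/(2√(0.86K_p)).
Setting ζ = 0.28: √(0.86K_p) = 9.2/(2·0.28) = 16.43, so K_p = 269.9/0.86 = 314.

K_p = 314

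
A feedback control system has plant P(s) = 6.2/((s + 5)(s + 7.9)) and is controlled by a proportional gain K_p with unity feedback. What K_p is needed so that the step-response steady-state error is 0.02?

The loop is type 0, so e_ss(step) = 1/(1 + K_pos) with K_pos = K_p·P(0).
P(0) = 0.157. Require 1/(1 + K_p·0.157) = 0.02, so 1 + 0.157·K_p = 50.
K_p = (50 − 1)/0.157 = 312.

K_p = 312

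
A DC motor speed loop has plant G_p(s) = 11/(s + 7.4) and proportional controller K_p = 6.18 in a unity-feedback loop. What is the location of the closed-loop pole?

Closed-loop transfer function: T(s) = K_p·G_p(s)/(1 + K_p·G_p(s)) = 67.98/(s + 7.4 + 67.98) = 67.98/(s + 75.38).
The closed-loop pole is at s = −75.38.

s = -75.38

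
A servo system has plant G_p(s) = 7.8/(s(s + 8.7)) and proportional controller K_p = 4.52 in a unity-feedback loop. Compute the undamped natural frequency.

ω_n = 5.94 rad/s

With unity feedback the closed-loop characteristic equation is s² + 8.7s + 4.52·7.8 = s² + 8.7s + 35.26 = 0.
So ω_n² = 35.26 ⇒ ω_n = 5.938 rad/s, and ζ = 8.7/(2ω_n) = 0.733.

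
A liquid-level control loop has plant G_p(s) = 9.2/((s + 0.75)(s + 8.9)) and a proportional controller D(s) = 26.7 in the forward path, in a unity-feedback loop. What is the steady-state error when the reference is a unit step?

0.0265

The loop is type 0. Static position error constant K_pos = D(0)·G_p(0) = 26.7·1.378 = 36.8.
Steady-state error to a unit step: e_ss = 1/(1+K_pos) = 1/37.8 = 0.0265.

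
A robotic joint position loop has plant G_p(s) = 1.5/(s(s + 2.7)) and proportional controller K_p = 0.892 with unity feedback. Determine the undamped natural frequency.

ω_n = 1.16 rad/s

The closed-loop denominator is s(s+2.7) + 0.892·1.5 = s² + 2.7s + 1.338.
So ω_n² = 1.338 ⇒ ω_n = 1.157 rad/s, and ζ = 2.7/(2ω_n) = 1.17.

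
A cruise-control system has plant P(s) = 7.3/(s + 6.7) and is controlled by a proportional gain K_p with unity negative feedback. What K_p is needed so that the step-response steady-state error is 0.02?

Steady-state error for a unit step on this type-0 loop is 1/(1 + K_p·P(0)).
P(0) = 1.09. Require 1/(1 + K_p·1.09) = 0.02, so 1 + 1.09·K_p = 50.
K_p = (50 − 1)/1.09 = 45.

K_p = 45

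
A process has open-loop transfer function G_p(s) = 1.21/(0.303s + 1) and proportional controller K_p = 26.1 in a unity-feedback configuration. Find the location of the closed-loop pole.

Closed loop: T(s) = K_p·G_p/(1+K_p·G_p) = 31.58/(0.303s + 1 + 31.58), with pole at s = −(1 + 31.58)/0.303 = −107.5.

s = -107.5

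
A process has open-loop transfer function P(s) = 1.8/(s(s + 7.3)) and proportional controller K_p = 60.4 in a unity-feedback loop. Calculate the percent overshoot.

30.9%

The closed-loop denominator s² + 7.3s + 108.7 gives ω_n = √108.7 = 10.43 and ζ = 7.3/(2ω_n) = 0.3501.
%OS = 100·exp(−πζ/√(1−ζ²)) = 100·exp(−π·0.3501/√0.8775) = 30.9%.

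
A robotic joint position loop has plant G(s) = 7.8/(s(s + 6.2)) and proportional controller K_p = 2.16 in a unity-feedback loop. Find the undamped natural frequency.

ω_n = 4.1 rad/s

With unity feedback the closed-loop characteristic equation is s² + 6.2s + 2.16·7.8 = s² + 6.2s + 16.85 = 0.
So ω_n² = 16.85 ⇒ ω_n = 4.105 rad/s, and ζ = 6.2/(2ω_n) = 0.755.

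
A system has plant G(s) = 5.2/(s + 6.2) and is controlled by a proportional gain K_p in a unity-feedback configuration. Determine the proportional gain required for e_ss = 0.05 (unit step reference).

K_p = 22.7

Steady-state error for a unit step on this type-0 loop is 1/(1 + K_p·G(0)).
G(0) = 0.8387. Require 1/(1 + K_p·0.8387) = 0.05, so 1 + 0.8387·K_p = 20.
K_p = (20 − 1)/0.8387 = 22.7.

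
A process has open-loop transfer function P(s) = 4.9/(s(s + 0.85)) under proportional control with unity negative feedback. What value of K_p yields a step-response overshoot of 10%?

K_p = 0.105

From %OS = 100·exp(−πζ/√(1−ζ²)) = 10%, ζ = −ln(0.1)/√(π²+ln²(0.1)) = 0.5912.
Characteristic equation s² + 0.85s + 4.9K_p = 0 gives ζ = 0.85/(2√(4.9K_p)).
Setting ζ = 0.5912: √(4.9K_p) = 0.85/(2·0.5912) = 0.7189, so K_p = 0.5169/4.9 = 0.105.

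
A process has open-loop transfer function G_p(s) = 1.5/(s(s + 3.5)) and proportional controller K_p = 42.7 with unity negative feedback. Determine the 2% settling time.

The closed-loop denominator s² + 3.5s + 64.05 gives ω_n = √64.05 = 8.003 and ζ = 3.5/(2ω_n) = 0.2187.
2% settling time T_s ≈ 4/(ζω_n) = 4/1.75 = 2.29 s.

T_s ≈ 2.29 s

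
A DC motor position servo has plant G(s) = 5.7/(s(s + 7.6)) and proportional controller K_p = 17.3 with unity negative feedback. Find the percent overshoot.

Closed-loop characteristic equation: s² + 7.6s + 98.61 = 0, so ω_n = 9.93 rad/s and ζ = 7.6/(2·9.93) = 0.3827.
%OS = 100·exp(−πζ/√(1−ζ²)) = 100·exp(−π·0.3827/√0.8536) = 27.2%.

27.2%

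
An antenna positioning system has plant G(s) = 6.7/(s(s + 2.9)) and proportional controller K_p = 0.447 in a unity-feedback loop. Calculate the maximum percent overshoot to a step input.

From 1 + K_pG(s) = 0: s² + 2.9s + 2.995 = 0 ⇒ ω_n = 1.731, ζ = 0.8379.
%OS = 100·exp(−πζ/√(1−ζ²)) = 100·exp(−π·0.8379/√0.298) = 0.805%.

0.805%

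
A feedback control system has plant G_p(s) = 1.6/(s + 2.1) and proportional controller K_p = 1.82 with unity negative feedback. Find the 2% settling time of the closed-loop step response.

T_s ≈ 0.798 s

Closed-loop transfer function: T(s) = K_p·G_p(s)/(1 + K_p·G_p(s)) = 2.912/(s + 2.1 + 2.912) = 2.912/(s + 5.012).
Time constant τ = 1/5.012 = 0.1995 s, so the 2% settling time is about 4τ = 0.798 s.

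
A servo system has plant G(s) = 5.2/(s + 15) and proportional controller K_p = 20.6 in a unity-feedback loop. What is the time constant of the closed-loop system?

Closed-loop transfer function: T(s) = K_p·G(s)/(1 + K_p·G(s)) = 107.1/(s + 15 + 107.1) = 107.1/(s + 122.1).
Time constant τ = 1/122.1 = 0.00819 s.

τ = 0.00819 s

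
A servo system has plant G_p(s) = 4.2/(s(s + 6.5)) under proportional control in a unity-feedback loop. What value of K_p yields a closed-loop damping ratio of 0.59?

Closed-loop characteristic equation: s² + 6.5s + K_p·4.2 = 0.
So ω_n = √(4.2K_p) and 2ζω_n = 6.5, giving ζ = 6.5/(2√(4.2K_p)).
Setting ζ = 0.59: √(4.2K_p) = 6.5/(2·0.59) = 5.508, so K_p = 30.34/4.2 = 7.22.

K_p = 7.22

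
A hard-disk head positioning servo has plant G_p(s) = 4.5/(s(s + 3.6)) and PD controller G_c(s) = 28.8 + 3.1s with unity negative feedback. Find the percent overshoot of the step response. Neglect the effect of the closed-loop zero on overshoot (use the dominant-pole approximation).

2.23%

Forward path: (28.8 + 3.1s)·4.5/(s(s+3.6)). The closed-loop characteristic equation is s² + (3.6 + 4.5·3.1)s + 4.5·28.8 = 0.
That is s² + 17.55s + 129.6 = 0, so ω_n = 11.38 rad/s and ζ = 17.55/(2·11.38) = 0.7708.
%OS = 100·exp(−πζ/√(1−ζ²)) = 2.23%.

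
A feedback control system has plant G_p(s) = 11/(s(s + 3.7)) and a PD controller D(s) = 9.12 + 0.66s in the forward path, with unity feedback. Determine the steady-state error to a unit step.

The open loop D(s)G_p(s) has a pole at the origin (type 1), so the static position error constant is infinite and e_ss = 1/(1+∞) = 0.

0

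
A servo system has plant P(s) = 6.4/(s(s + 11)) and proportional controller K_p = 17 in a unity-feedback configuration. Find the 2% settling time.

T_s ≈ 0.727 s

From 1 + K_pP(s) = 0: s² + 11s + 108.8 = 0 ⇒ ω_n = 10.43, ζ = 0.5273.
2% settling time T_s ≈ 4/(ζω_n) = 4/5.5 = 0.727 s.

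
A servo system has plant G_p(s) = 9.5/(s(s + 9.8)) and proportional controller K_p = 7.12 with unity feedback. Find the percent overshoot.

Closed-loop characteristic equation: s² + 9.8s + 67.64 = 0, so ω_n = 8.224 rad/s and ζ = 9.8/(2·8.224) = 0.5958.
%OS = 100·exp(−πζ/√(1−ζ²)) = 100·exp(−π·0.5958/√0.645) = 9.72%.

9.72%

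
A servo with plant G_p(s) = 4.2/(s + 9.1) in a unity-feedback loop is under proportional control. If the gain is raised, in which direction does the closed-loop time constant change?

decrease

The closed-loop bandwidth 9.1+K_p·4.2 grows with K_p, so τ shrinks.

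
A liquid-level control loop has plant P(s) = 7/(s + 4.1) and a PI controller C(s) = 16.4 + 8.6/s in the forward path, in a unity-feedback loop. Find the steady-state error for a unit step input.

0

The open loop C(s)P(s) has a pole at the origin (type 1), so the static position error constant is infinite and e_ss = 1/(1+∞) = 0.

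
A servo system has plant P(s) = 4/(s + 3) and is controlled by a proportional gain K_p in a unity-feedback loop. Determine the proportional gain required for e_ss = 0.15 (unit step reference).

K_p = 4.25

For a type-0 loop with proportional control, e_ss = 1/(1 + K_p·P(0)).
P(0) = 1.333. Require 1/(1 + K_p·1.333) = 0.15, so 1 + 1.333·K_p = 6.667.
K_p = (6.667 − 1)/1.333 = 4.25.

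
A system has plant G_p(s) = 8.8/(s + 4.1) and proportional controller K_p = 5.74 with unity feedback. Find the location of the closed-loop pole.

s = -54.61

Closed-loop transfer function: T(s) = K_p·G_p(s)/(1 + K_p·G_p(s)) = 50.51/(s + 4.1 + 50.51) = 50.51/(s + 54.61).
The closed-loop pole is at s = −54.61.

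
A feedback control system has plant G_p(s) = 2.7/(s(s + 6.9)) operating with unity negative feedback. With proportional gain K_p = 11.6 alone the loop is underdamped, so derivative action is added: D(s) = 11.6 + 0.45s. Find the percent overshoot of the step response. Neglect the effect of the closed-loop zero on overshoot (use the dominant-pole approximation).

3.66%

Forward path: (11.6 + 0.45s)·2.7/(s(s+6.9)). The closed-loop characteristic equation is s² + (6.9 + 2.7·0.45)s + 2.7·11.6 = 0.
That is s² + 8.115s + 31.32 = 0, so ω_n = 5.596 rad/s and ζ = 8.115/(2·5.596) = 0.725.
%OS = 100·exp(−πζ/√(1−ζ²)) = 3.66%.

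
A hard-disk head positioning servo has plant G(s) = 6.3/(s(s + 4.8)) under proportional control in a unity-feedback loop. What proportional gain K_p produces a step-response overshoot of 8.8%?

K_p = 2.44

From %OS = 100·exp(−πζ/√(1−ζ²)) = 8.8%, ζ = −ln(0.088)/√(π²+ln²(0.088)) = 0.6119.
Characteristic equation s² + 4.8s + 6.3K_p = 0 gives ζ = 4.8/(2√(6.3K_p)).
Setting ζ = 0.6119: √(6.3K_p) = 4.8/(2·0.6119) = 3.922, so K_p = 15.38/6.3 = 2.44.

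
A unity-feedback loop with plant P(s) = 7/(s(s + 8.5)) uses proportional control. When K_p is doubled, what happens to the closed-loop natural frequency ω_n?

ω_n = √(7·K_p), which grows with K_p.

increase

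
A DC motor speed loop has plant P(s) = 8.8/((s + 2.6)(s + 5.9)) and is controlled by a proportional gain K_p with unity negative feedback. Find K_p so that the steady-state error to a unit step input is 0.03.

K_p = 56.4

For a type-0 loop with proportional control, e_ss = 1/(1 + K_p·P(0)).
P(0) = 0.5737. Require 1/(1 + K_p·0.5737) = 0.03, so 1 + 0.5737·K_p = 33.33.
K_p = (33.33 − 1)/0.5737 = 56.4.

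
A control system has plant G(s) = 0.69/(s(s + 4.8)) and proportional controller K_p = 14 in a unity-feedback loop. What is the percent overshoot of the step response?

The closed-loop denominator s² + 4.8s + 9.66 gives ω_n = √9.66 = 3.108 and ζ = 4.8/(2ω_n) = 0.7722.
%OS = 100·exp(−πζ/√(1−ζ²)) = 100·exp(−π·0.7722/√0.4037) = 2.2%.

2.2%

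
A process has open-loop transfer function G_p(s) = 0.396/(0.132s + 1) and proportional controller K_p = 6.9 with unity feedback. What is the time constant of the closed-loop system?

τ = 0.0354 s

Closed loop: T(s) = K_p·G_p/(1+K_p·G_p) = 2.732/(0.132s + 1 + 2.732), with pole at s = −(1 + 2.732)/0.132 = −28.28.
Closed-loop time constant τ = 1/28.28 = 0.0354 s.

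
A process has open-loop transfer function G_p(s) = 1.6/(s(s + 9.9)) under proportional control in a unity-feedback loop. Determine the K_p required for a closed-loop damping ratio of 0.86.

K_p = 20.7

Closed-loop characteristic equation: s² + 9.9s + K_p·1.6 = 0.
So ω_n = √(1.6K_p) and 2ζω_n = 9.9, giving ζ = 9.9/(2√(1.6K_p)).
Setting ζ = 0.86: √(1.6K_p) = 9.9/(2·0.86) = 5.756, so K_p = 33.13/1.6 = 20.7.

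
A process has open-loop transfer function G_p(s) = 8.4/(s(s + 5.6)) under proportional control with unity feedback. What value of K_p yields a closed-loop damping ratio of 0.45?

K_p = 4.61

Closed-loop characteristic equation: s² + 5.6s + K_p·8.4 = 0.
So ω_n = √(8.4K_p) and 2ζω_n = 5.6, giving ζ = 5.6/(2√(8.4K_p)).
Setting ζ = 0.45: √(8.4K_p) = 5.6/(2·0.45) = 6.222, so K_p = 38.72/8.4 = 4.61.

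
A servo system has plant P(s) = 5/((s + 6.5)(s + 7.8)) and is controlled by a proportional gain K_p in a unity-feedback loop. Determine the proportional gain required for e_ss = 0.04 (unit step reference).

The loop is type 0, so e_ss(step) = 1/(1 + K_pos) with K_pos = K_p·P(0).
P(0) = 0.09862. Require 1/(1 + K_p·0.09862) = 0.04, so 1 + 0.09862·K_p = 25.
K_p = (25 − 1)/0.09862 = 243.

K_p = 243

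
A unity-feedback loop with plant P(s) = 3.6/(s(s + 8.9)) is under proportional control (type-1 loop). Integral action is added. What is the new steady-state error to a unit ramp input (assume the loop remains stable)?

The integrator raises the loop to type 2, so K_v → ∞ and e_ss to a ramp is zero.

0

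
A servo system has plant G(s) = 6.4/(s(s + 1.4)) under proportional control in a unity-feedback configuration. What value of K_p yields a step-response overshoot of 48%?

From %OS = 100·exp(−πζ/√(1−ζ²)) = 48%, ζ = −ln(0.48)/√(π²+ln²(0.48)) = 0.2275.
Characteristic equation s² + 1.4s + 6.4K_p = 0 gives ζ = 1.4/(2√(6.4K_p)).
Setting ζ = 0.2275: √(6.4K_p) = 1.4/(2·0.2275) = 3.077, so K_p = 9.467/6.4 = 1.48.

K_p = 1.48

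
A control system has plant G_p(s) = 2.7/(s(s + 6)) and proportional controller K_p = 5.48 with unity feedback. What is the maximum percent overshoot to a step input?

1.99%

Closed-loop characteristic equation: s² + 6s + 14.8 = 0, so ω_n = 3.847 rad/s and ζ = 6/(2·3.847) = 0.7799.
%OS = 100·exp(−πζ/√(1−ζ²)) = 100·exp(−π·0.7799/√0.3917) = 1.99%.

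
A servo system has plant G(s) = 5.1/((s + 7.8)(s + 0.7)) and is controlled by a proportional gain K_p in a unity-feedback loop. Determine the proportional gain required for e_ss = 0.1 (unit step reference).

Steady-state error for a unit step on this type-0 loop is 1/(1 + K_p·G(0)).
G(0) = 0.9341. Require 1/(1 + K_p·0.9341) = 0.1, so 1 + 0.9341·K_p = 10.
K_p = (10 − 1)/0.9341 = 9.64.

K_p = 9.64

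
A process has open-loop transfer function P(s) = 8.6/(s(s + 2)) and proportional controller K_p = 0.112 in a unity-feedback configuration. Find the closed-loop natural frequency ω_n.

ω_n = 0.981 rad/s

With unity feedback the closed-loop characteristic equation is s² + 2s + 0.112·8.6 = s² + 2s + 0.9632 = 0.
So ω_n² = 0.9632 ⇒ ω_n = 0.9814 rad/s, and ζ = 2/(2ω_n) = 1.02.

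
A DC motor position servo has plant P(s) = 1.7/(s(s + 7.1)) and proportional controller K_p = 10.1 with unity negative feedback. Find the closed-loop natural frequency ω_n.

With unity feedback the closed-loop characteristic equation is s² + 7.1s + 10.1·1.7 = s² + 7.1s + 17.17 = 0.
Matching s² + 2ζω_n s + ω_n²: ω_n = √17.17 = 4.144 rad/s and 2ζω_n = 7.1, so ζ = 7.1/(2·4.144) = 0.857.

ω_n = 4.14 rad/s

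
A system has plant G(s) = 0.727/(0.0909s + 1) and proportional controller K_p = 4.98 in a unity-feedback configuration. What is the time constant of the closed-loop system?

Closed loop: T(s) = K_p·G/(1+K_p·G) = 3.62/(0.0909s + 1 + 3.62), with pole at s = −(1 + 3.62)/0.0909 = −50.83.
Closed-loop time constant τ = 1/50.83 = 0.0197 s.

τ = 0.0197 s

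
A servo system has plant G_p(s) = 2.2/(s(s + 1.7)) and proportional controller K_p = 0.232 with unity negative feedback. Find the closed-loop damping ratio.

The closed-loop denominator is s(s+1.7) + 0.232·2.2 = s² + 1.7s + 0.5104.
So ω_n² = 0.5104 ⇒ ω_n = 0.7144 rad/s, and ζ = 1.7/(2ω_n) = 1.19.

ζ = 1.19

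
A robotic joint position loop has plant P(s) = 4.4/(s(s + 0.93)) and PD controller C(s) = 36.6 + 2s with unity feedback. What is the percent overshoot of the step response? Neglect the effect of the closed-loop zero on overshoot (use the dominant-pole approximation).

Forward path: (36.6 + 2s)·4.4/(s(s+0.93)). The closed-loop characteristic equation is s² + (0.93 + 4.4·2)s + 4.4·36.6 = 0.
That is s² + 9.73s + 161 = 0, so ω_n = 12.69 rad/s and ζ = 9.73/(2·12.69) = 0.3834.
%OS = 100·exp(−πζ/√(1−ζ²)) = 27.1%.

27.1%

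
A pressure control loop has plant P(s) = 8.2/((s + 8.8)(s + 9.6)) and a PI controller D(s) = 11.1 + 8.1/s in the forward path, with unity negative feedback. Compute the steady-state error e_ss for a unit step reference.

0

The open loop D(s)P(s) has a pole at the origin (type 1), so the static position error constant is infinite and e_ss = 1/(1+∞) = 0.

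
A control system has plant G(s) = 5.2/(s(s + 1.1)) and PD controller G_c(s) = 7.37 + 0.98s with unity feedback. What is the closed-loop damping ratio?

ζ = 0.5

Forward path: (7.37 + 0.98s)·5.2/(s(s+1.1)). The closed-loop characteristic equation is s² + (1.1 + 5.2·0.98)s + 5.2·7.37 = 0.
That is s² + 6.196s + 38.32 = 0, so ω_n = 6.191 rad/s and ζ = 6.196/(2·6.191) = 0.5004.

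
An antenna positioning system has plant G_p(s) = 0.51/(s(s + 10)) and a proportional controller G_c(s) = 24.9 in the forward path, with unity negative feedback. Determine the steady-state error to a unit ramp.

0.787

The loop has one pole at the origin (type 1). Velocity error constant K_v = lim_{s→0} s·G_c(s)G_p(s) = 24.9·0.51/10 = 1.27.
Steady-state error to a unit ramp: e_ss = 1/K_v = 0.787.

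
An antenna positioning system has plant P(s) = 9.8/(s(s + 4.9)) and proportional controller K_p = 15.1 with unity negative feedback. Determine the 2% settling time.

From 1 + K_pP(s) = 0: s² + 4.9s + 148 = 0 ⇒ ω_n = 12.16, ζ = 0.2014.
2% settling time T_s ≈ 4/(ζω_n) = 4/2.45 = 1.63 s.

T_s ≈ 1.63 s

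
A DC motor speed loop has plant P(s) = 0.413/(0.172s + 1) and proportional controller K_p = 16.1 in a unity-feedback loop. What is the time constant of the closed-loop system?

τ = 0.0225 s

Closed loop: T(s) = K_p·P/(1+K_p·P) = 6.649/(0.172s + 1 + 6.649), with pole at s = −(1 + 6.649)/0.172 = −44.47.
Closed-loop time constant τ = 1/44.47 = 0.0225 s.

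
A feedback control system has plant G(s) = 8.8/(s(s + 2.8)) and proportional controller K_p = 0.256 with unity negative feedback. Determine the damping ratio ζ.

ζ = 0.933

With unity feedback the closed-loop characteristic equation is s² + 2.8s + 0.256·8.8 = s² + 2.8s + 2.253 = 0.
So ω_n² = 2.253 ⇒ ω_n = 1.501 rad/s, and ζ = 2.8/(2ω_n) = 0.933.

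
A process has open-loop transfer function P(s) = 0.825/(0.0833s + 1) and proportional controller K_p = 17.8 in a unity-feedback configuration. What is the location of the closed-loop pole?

Closed loop: T(s) = K_p·P/(1+K_p·P) = 14.69/(0.0833s + 1 + 14.69), with pole at s = −(1 + 14.69)/0.0833 = −188.3.

s = -188.3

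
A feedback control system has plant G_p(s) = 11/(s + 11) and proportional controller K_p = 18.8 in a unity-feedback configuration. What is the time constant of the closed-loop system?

Closed-loop transfer function: T(s) = K_p·G_p(s)/(1 + K_p·G_p(s)) = 206.8/(s + 11 + 206.8) = 206.8/(s + 217.8).
Time constant τ = 1/217.8 = 0.00459 s.

τ = 0.00459 s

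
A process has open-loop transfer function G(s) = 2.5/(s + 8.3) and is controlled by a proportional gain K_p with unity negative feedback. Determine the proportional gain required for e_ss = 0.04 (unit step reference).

Steady-state error for a unit step on this type-0 loop is 1/(1 + K_p·G(0)).
G(0) = 0.3012. Require 1/(1 + K_p·0.3012) = 0.04, so 1 + 0.3012·K_p = 25.
K_p = (25 − 1)/0.3012 = 79.7.

K_p = 79.7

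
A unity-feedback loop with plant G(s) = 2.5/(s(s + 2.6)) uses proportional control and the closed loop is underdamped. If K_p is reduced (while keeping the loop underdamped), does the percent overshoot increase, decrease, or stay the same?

ζ = 2.6/(2√(2.5K_p)) rises as K_p falls; higher damping means less overshoot.

decrease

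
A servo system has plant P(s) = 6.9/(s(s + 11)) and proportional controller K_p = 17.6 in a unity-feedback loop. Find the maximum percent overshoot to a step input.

16.4%

The closed-loop denominator s² + 11s + 121.4 gives ω_n = √121.4 = 11.02 and ζ = 11/(2ω_n) = 0.4991.
%OS = 100·exp(−πζ/√(1−ζ²)) = 100·exp(−π·0.4991/√0.7509) = 16.4%.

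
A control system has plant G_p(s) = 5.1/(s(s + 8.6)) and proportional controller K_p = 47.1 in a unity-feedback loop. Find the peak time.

The closed-loop denominator s² + 8.6s + 240.2 gives ω_n = √240.2 = 15.5 and ζ = 8.6/(2ω_n) = 0.2774.
Damped frequency ω_d = ω_n√(1−ζ²) = 14.89 rad/s, so peak time T_p = π/ω_d = 0.211 s.

T_p = 0.211 s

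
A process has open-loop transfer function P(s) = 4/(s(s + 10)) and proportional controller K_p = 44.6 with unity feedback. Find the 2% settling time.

T_s ≈ 0.8 s

Closed-loop characteristic equation: s² + 10s + 178.4 = 0, so ω_n = 13.36 rad/s and ζ = 10/(2·13.36) = 0.3743.
2% settling time T_s ≈ 4/(ζω_n) = 4/5 = 0.8 s.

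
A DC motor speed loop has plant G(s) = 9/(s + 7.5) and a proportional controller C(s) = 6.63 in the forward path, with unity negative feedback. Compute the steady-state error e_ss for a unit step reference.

0.112

The loop is type 0. Static position error constant K_pos = C(0)·G(0) = 6.63·1.2 = 7.956.
Steady-state error to a unit step: e_ss = 1/(1+K_pos) = 1/8.956 = 0.112.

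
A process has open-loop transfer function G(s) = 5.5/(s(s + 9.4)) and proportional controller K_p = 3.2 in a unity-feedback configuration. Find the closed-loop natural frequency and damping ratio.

ω_n = 4.2 rad/s, ζ = 1.12

1 + K_p·G(s) = 0 gives s² + 9.4s + 17.6 = 0.
Matching s² + 2ζω_n s + ω_n²: ω_n = √17.6 = 4.195 rad/s and 2ζω_n = 9.4, so ζ = 9.4/(2·4.195) = 1.12.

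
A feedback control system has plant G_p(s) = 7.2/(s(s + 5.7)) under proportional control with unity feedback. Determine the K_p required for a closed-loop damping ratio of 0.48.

K_p = 4.9

Closed-loop characteristic equation: s² + 5.7s + K_p·7.2 = 0.
So ω_n = √(7.2K_p) and 2ζω_n = 5.7, giving ζ = 5.7/(2√(7.2K_p)).
Setting ζ = 0.48: √(7.2K_p) = 5.7/(2·0.48) = 5.938, so K_p = 35.25/7.2 = 4.9.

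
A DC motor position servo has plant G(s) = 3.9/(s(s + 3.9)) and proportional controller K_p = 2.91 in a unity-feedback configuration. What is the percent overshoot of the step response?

10.8%

From 1 + K_pG(s) = 0: s² + 3.9s + 11.35 = 0 ⇒ ω_n = 3.369, ζ = 0.5788.
%OS = 100·exp(−πζ/√(1−ζ²)) = 100·exp(−π·0.5788/√0.6649) = 10.8%.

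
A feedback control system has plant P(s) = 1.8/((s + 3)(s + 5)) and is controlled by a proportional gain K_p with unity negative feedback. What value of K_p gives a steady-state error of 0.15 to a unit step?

For a type-0 loop with proportional control, e_ss = 1/(1 + K_p·P(0)).
P(0) = 0.12. Require 1/(1 + K_p·0.12) = 0.15, so 1 + 0.12·K_p = 6.667.
K_p = (6.667 − 1)/0.12 = 47.2.

K_p = 47.2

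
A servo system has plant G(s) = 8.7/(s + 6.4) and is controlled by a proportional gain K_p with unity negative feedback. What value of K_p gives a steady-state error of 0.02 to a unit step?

Steady-state error for a unit step on this type-0 loop is 1/(1 + K_p·G(0)).
G(0) = 1.359. Require 1/(1 + K_p·1.359) = 0.02, so 1 + 1.359·K_p = 50.
K_p = (50 − 1)/1.359 = 36.

K_p = 36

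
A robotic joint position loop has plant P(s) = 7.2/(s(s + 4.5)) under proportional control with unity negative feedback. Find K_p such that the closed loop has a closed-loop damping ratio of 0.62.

K_p = 1.83

Closed-loop characteristic equation: s² + 4.5s + K_p·7.2 = 0.
So ω_n = √(7.2K_p) and 2ζω_n = 4.5, giving ζ = 4.5/(2√(7.2K_p)).
Setting ζ = 0.62: √(7.2K_p) = 4.5/(2·0.62) = 3.629, so K_p = 13.17/7.2 = 1.83.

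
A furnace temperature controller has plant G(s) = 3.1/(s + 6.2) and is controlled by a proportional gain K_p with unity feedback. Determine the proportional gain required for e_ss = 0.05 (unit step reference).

K_p = 38

Steady-state error for a unit step on this type-0 loop is 1/(1 + K_p·G(0)).
G(0) = 0.5. Require 1/(1 + K_p·0.5) = 0.05, so 1 + 0.5·K_p = 20.
K_p = (20 − 1)/0.5 = 38.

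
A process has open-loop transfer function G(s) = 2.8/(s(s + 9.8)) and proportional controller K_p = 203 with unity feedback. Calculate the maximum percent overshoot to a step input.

51.7%

Closed-loop characteristic equation: s² + 9.8s + 568.4 = 0, so ω_n = 23.84 rad/s and ζ = 9.8/(2·23.84) = 0.2055.
%OS = 100·exp(−πζ/√(1−ζ²)) = 100·exp(−π·0.2055/√0.9578) = 51.7%.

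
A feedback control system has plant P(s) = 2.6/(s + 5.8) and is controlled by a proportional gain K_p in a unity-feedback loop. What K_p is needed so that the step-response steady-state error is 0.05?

For a type-0 loop with proportional control, e_ss = 1/(1 + K_p·P(0)).
P(0) = 0.4483. Require 1/(1 + K_p·0.4483) = 0.05, so 1 + 0.4483·K_p = 20.
K_p = (20 − 1)/0.4483 = 42.4.

K_p = 42.4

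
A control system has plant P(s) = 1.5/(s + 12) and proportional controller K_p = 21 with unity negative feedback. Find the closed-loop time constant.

τ = 0.023 s

Closed-loop transfer function: T(s) = K_p·P(s)/(1 + K_p·P(s)) = 31.5/(s + 12 + 31.5) = 31.5/(s + 43.5).
Time constant τ = 1/43.5 = 0.023 s.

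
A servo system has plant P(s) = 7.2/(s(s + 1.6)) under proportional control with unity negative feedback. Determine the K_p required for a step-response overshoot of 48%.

From %OS = 100·exp(−πζ/√(1−ζ²)) = 48%, ζ = −ln(0.48)/√(π²+ln²(0.48)) = 0.2275.
Characteristic equation s² + 1.6s + 7.2K_p = 0 gives ζ = 1.6/(2√(7.2K_p)).
Setting ζ = 0.2275: √(7.2K_p) = 1.6/(2·0.2275) = 3.516, so K_p = 12.37/7.2 = 1.72.

K_p = 1.72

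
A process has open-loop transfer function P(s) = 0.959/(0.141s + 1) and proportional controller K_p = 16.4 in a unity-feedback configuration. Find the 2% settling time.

T_s ≈ 0.0337 s

Closed loop: T(s) = K_p·P/(1+K_p·P) = 15.73/(0.141s + 1 + 15.73), with pole at s = −(1 + 15.73)/0.141 = −118.6.
τ = 1/118.6 = 0.008429 s, so 2% settling time ≈ 4τ = 0.0337 s.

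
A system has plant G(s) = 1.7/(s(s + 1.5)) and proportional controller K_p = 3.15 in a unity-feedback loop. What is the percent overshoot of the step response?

The closed-loop denominator s² + 1.5s + 5.355 gives ω_n = √5.355 = 2.314 and ζ = 1.5/(2ω_n) = 0.3241.
%OS = 100·exp(−πζ/√(1−ζ²)) = 100·exp(−π·0.3241/√0.895) = 34.1%.

34.1%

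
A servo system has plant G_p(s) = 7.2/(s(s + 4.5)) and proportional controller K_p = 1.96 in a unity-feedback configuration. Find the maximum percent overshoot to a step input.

Closed-loop characteristic equation: s² + 4.5s + 14.11 = 0, so ω_n = 3.757 rad/s and ζ = 4.5/(2·3.757) = 0.5989.
%OS = 100·exp(−πζ/√(1−ζ²)) = 100·exp(−π·0.5989/√0.6413) = 9.54%.

9.54%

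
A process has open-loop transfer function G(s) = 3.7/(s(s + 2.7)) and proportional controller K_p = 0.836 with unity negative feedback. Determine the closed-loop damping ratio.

The closed-loop denominator is s(s+2.7) + 0.836·3.7 = s² + 2.7s + 3.093.
Matching s² + 2ζω_n s + ω_n²: ω_n = √3.093 = 1.759 rad/s and 2ζω_n = 2.7, so ζ = 2.7/(2·1.759) = 0.768.

ζ = 0.768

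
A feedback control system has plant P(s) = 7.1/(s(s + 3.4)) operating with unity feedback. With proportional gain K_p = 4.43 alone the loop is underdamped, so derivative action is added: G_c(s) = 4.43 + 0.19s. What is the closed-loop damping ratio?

Forward path: (4.43 + 0.19s)·7.1/(s(s+3.4)). The closed-loop characteristic equation is s² + (3.4 + 7.1·0.19)s + 7.1·4.43 = 0.
That is s² + 4.749s + 31.45 = 0, so ω_n = 5.608 rad/s and ζ = 4.749/(2·5.608) = 0.4234.

ζ = 0.423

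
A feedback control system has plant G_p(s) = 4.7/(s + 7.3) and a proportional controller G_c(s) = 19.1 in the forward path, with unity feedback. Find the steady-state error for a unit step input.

0.0752

The loop is type 0. Static position error constant K_pos = G_c(0)·G_p(0) = 19.1·0.6438 = 12.3.
Steady-state error to a unit step: e_ss = 1/(1+K_pos) = 1/13.3 = 0.0752.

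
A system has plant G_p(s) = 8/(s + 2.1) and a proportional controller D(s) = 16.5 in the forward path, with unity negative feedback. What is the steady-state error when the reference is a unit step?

The loop is type 0. Static position error constant K_pos = D(0)·G_p(0) = 16.5·3.81 = 62.86.
Steady-state error to a unit step: e_ss = 1/(1+K_pos) = 1/63.86 = 0.0157.

0.0157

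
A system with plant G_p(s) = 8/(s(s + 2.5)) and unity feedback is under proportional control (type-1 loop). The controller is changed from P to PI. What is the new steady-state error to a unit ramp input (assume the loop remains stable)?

0

The integrator raises the loop to type 2, so K_v → ∞ and e_ss to a ramp is zero.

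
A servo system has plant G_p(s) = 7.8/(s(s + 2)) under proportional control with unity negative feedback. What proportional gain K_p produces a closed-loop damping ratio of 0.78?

Closed-loop characteristic equation: s² + 2s + K_p·7.8 = 0.
So ω_n = √(7.8K_p) and 2ζω_n = 2, giving ζ = 2/(2√(7.8K_p)).
Setting ζ = 0.78: √(7.8K_p) = 2/(2·0.78) = 1.282, so K_p = 1.644/7.8 = 0.211.

K_p = 0.211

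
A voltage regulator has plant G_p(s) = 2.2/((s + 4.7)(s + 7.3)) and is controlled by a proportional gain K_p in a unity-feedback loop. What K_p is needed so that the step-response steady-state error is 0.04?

For a type-0 loop with proportional control, e_ss = 1/(1 + K_p·G_p(0)).
G_p(0) = 0.06412. Require 1/(1 + K_p·0.06412) = 0.04, so 1 + 0.06412·K_p = 25.
K_p = (25 − 1)/0.06412 = 374.

K_p = 374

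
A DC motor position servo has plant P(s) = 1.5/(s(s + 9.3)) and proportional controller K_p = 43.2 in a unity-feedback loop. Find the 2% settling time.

T_s ≈ 0.86 s

From 1 + K_pP(s) = 0: s² + 9.3s + 64.8 = 0 ⇒ ω_n = 8.05, ζ = 0.5777.
2% settling time T_s ≈ 4/(ζω_n) = 4/4.65 = 0.86 s.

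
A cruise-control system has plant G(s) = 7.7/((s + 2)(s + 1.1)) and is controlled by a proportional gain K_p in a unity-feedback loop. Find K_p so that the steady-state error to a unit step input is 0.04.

K_p = 6.86

For a type-0 loop with proportional control, e_ss = 1/(1 + K_p·G(0)).
G(0) = 3.5. Require 1/(1 + K_p·3.5) = 0.04, so 1 + 3.5·K_p = 25.
K_p = (25 − 1)/3.5 = 6.86.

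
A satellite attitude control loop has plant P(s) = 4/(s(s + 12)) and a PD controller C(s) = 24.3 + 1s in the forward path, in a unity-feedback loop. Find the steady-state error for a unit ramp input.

0.123

The loop has one pole at the origin (type 1). Velocity error constant K_v = lim_{s→0} s·C(s)P(s) = 24.3·4/12 = 8.1.
Steady-state error to a unit ramp: e_ss = 1/K_v = 0.123.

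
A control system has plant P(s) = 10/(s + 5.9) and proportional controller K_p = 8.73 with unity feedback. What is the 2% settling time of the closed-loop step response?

Closed-loop transfer function: T(s) = K_p·P(s)/(1 + K_p·P(s)) = 87.3/(s + 5.9 + 87.3) = 87.3/(s + 93.2).
Time constant τ = 1/93.2 = 0.01073 s, so the 2% settling time is about 4τ = 0.0429 s.

T_s ≈ 0.0429 s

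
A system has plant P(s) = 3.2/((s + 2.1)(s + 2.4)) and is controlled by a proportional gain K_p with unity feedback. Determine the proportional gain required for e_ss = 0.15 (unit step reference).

For a type-0 loop with proportional control, e_ss = 1/(1 + K_p·P(0)).
P(0) = 0.6349. Require 1/(1 + K_p·0.6349) = 0.15, so 1 + 0.6349·K_p = 6.667.
K_p = (6.667 − 1)/0.6349 = 8.92.

K_p = 8.92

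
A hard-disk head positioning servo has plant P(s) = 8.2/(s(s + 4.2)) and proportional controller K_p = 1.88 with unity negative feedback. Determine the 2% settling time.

T_s ≈ 1.9 s

Closed-loop characteristic equation: s² + 4.2s + 15.42 = 0, so ω_n = 3.926 rad/s and ζ = 4.2/(2·3.926) = 0.5349.
2% settling time T_s ≈ 4/(ζω_n) = 4/2.1 = 1.9 s.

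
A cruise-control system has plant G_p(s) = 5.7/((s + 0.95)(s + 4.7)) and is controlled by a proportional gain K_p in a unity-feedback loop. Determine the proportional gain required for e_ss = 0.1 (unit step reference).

K_p = 7.05

The loop is type 0, so e_ss(step) = 1/(1 + K_pos) with K_pos = K_p·G_p(0).
G_p(0) = 1.277. Require 1/(1 + K_p·1.277) = 0.1, so 1 + 1.277·K_p = 10.
K_p = (10 − 1)/1.277 = 7.05.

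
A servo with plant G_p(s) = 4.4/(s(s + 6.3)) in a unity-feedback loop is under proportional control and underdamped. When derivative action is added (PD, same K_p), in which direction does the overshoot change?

decrease

The derivative term adds K·K_d to the s-coefficient of the characteristic equation, raising 2ζω_n while ω_n is unchanged; ζ increases, so overshoot decreases.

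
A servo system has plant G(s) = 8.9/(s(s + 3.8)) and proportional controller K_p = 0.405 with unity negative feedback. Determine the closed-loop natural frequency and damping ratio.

The closed-loop denominator is s(s+3.8) + 0.405·8.9 = s² + 3.8s + 3.605.
Matching s² + 2ζω_n s + ω_n²: ω_n = √3.605 = 1.899 rad/s and 2ζω_n = 3.8, so ζ = 3.8/(2·1.899) = 1.

ω_n = 1.9 rad/s, ζ = 1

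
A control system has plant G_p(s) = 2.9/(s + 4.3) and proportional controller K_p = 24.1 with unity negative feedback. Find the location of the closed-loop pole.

s = -74.19

Closed-loop transfer function: T(s) = K_p·G_p(s)/(1 + K_p·G_p(s)) = 69.89/(s + 4.3 + 69.89) = 69.89/(s + 74.19).
The closed-loop pole is at s = −74.19.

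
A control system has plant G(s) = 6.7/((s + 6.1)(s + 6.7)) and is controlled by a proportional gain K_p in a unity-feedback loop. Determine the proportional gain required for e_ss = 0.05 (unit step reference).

K_p = 116

The loop is type 0, so e_ss(step) = 1/(1 + K_pos) with K_pos = K_p·G(0).
G(0) = 0.1639. Require 1/(1 + K_p·0.1639) = 0.05, so 1 + 0.1639·K_p = 20.
K_p = (20 − 1)/0.1639 = 116.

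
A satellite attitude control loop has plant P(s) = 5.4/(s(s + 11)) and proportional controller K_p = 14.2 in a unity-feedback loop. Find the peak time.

Closed-loop characteristic equation: s² + 11s + 76.68 = 0, so ω_n = 8.757 rad/s and ζ = 11/(2·8.757) = 0.6281.
Damped frequency ω_d = ω_n√(1−ζ²) = 6.814 rad/s, so peak time T_p = π/ω_d = 0.461 s.

T_p = 0.461 s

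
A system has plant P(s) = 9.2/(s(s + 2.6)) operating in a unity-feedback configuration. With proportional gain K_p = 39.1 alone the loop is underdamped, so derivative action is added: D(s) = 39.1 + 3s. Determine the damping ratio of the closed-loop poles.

Forward path: (39.1 + 3s)·9.2/(s(s+2.6)). The closed-loop characteristic equation is s² + (2.6 + 9.2·3)s + 9.2·39.1 = 0.
That is s² + 30.2s + 359.7 = 0, so ω_n = 18.97 rad/s and ζ = 30.2/(2·18.97) = 0.7961.

ζ = 0.796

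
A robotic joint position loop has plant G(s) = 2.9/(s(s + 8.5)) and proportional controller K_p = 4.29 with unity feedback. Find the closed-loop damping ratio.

The closed-loop denominator is s(s+8.5) + 4.29·2.9 = s² + 8.5s + 12.44.
Matching s² + 2ζω_n s + ω_n²: ω_n = √12.44 = 3.527 rad/s and 2ζω_n = 8.5, so ζ = 8.5/(2·3.527) = 1.2.

ζ = 1.2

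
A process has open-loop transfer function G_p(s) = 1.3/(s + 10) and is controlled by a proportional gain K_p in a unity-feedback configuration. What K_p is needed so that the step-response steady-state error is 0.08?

K_p = 88.5

For a type-0 loop with proportional control, e_ss = 1/(1 + K_p·G_p(0)).
G_p(0) = 0.13. Require 1/(1 + K_p·0.13) = 0.08, so 1 + 0.13·K_p = 12.5.
K_p = (12.5 − 1)/0.13 = 88.5.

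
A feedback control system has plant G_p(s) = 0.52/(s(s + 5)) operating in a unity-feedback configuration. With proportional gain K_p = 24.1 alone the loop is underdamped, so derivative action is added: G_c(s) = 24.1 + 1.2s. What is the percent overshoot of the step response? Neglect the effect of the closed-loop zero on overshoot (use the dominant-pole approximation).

1.64%

Forward path: (24.1 + 1.2s)·0.52/(s(s+5)). The closed-loop characteristic equation is s² + (5 + 0.52·1.2)s + 0.52·24.1 = 0.
That is s² + 5.624s + 12.53 = 0, so ω_n = 3.54 rad/s and ζ = 5.624/(2·3.54) = 0.7943.
%OS = 100·exp(−πζ/√(1−ζ²)) = 1.64%.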